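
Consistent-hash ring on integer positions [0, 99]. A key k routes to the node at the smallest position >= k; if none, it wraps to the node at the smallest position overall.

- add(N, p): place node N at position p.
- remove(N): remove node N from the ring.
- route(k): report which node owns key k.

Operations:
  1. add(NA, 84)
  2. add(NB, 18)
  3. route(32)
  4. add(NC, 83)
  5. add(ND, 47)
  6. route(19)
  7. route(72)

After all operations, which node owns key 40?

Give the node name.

Op 1: add NA@84 -> ring=[84:NA]
Op 2: add NB@18 -> ring=[18:NB,84:NA]
Op 3: route key 32: smallest pos >= 32 is 84 -> NA
Op 4: add NC@83 -> ring=[18:NB,83:NC,84:NA]
Op 5: add ND@47 -> ring=[18:NB,47:ND,83:NC,84:NA]
Op 6: route key 19: smallest pos >= 19 is 47 -> ND
Op 7: route key 72: smallest pos >= 72 is 83 -> NC
Final route key 40: smallest pos >= 40 is 47 -> ND

Answer: ND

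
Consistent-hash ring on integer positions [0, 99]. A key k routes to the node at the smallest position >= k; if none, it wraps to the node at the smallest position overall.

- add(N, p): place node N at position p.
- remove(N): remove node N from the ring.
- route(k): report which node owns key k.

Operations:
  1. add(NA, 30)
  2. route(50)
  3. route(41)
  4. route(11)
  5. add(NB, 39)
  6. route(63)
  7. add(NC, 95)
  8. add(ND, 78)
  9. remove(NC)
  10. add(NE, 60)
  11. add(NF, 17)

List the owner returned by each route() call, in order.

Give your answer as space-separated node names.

Op 1: add NA@30 -> ring=[30:NA]
Op 2: route key 50: none >= 50, wrap to smallest pos 30 -> NA
Op 3: route key 41: none >= 41, wrap to smallest pos 30 -> NA
Op 4: route key 11: smallest pos >= 11 is 30 -> NA
Op 5: add NB@39 -> ring=[30:NA,39:NB]
Op 6: route key 63: none >= 63, wrap to smallest pos 30 -> NA
Op 7: add NC@95 -> ring=[30:NA,39:NB,95:NC]
Op 8: add ND@78 -> ring=[30:NA,39:NB,78:ND,95:NC]
Op 9: remove NC -> ring=[30:NA,39:NB,78:ND]
Op 10: add NE@60 -> ring=[30:NA,39:NB,60:NE,78:ND]
Op 11: add NF@17 -> ring=[17:NF,30:NA,39:NB,60:NE,78:ND]

Answer: NA NA NA NA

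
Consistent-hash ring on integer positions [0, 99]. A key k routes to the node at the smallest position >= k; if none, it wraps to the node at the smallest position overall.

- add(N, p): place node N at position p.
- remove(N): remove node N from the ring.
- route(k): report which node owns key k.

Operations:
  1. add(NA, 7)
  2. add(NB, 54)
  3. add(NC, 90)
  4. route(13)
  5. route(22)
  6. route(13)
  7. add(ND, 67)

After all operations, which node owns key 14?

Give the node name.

Answer: NB

Derivation:
Op 1: add NA@7 -> ring=[7:NA]
Op 2: add NB@54 -> ring=[7:NA,54:NB]
Op 3: add NC@90 -> ring=[7:NA,54:NB,90:NC]
Op 4: route key 13: smallest pos >= 13 is 54 -> NB
Op 5: route key 22: smallest pos >= 22 is 54 -> NB
Op 6: route key 13: smallest pos >= 13 is 54 -> NB
Op 7: add ND@67 -> ring=[7:NA,54:NB,67:ND,90:NC]
Final route key 14: smallest pos >= 14 is 54 -> NB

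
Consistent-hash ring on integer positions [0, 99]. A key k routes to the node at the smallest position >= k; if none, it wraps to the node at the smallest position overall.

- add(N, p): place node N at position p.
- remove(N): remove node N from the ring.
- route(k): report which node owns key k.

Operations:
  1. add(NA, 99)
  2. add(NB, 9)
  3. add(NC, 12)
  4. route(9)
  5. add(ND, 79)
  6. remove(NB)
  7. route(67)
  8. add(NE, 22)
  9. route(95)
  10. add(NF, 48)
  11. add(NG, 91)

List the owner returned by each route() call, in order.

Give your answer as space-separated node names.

Op 1: add NA@99 -> ring=[99:NA]
Op 2: add NB@9 -> ring=[9:NB,99:NA]
Op 3: add NC@12 -> ring=[9:NB,12:NC,99:NA]
Op 4: route key 9: smallest pos >= 9 is 9 -> NB
Op 5: add ND@79 -> ring=[9:NB,12:NC,79:ND,99:NA]
Op 6: remove NB -> ring=[12:NC,79:ND,99:NA]
Op 7: route key 67: smallest pos >= 67 is 79 -> ND
Op 8: add NE@22 -> ring=[12:NC,22:NE,79:ND,99:NA]
Op 9: route key 95: smallest pos >= 95 is 99 -> NA
Op 10: add NF@48 -> ring=[12:NC,22:NE,48:NF,79:ND,99:NA]
Op 11: add NG@91 -> ring=[12:NC,22:NE,48:NF,79:ND,91:NG,99:NA]

Answer: NB ND NA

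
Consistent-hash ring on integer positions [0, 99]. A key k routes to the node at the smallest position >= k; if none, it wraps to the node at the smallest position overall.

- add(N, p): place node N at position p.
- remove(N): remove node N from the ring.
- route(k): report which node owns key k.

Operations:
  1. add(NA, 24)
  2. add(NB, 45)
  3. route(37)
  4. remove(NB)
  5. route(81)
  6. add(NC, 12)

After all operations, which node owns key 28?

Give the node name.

Answer: NC

Derivation:
Op 1: add NA@24 -> ring=[24:NA]
Op 2: add NB@45 -> ring=[24:NA,45:NB]
Op 3: route key 37: smallest pos >= 37 is 45 -> NB
Op 4: remove NB -> ring=[24:NA]
Op 5: route key 81: none >= 81, wrap to smallest pos 24 -> NA
Op 6: add NC@12 -> ring=[12:NC,24:NA]
Final route key 28: none >= 28, wrap to smallest pos 12 -> NC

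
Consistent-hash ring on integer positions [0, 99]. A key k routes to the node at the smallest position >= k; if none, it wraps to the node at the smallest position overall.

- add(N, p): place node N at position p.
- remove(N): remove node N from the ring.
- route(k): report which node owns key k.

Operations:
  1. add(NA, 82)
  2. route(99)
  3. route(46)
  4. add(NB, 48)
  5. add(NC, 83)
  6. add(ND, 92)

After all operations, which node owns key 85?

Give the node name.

Answer: ND

Derivation:
Op 1: add NA@82 -> ring=[82:NA]
Op 2: route key 99: none >= 99, wrap to smallest pos 82 -> NA
Op 3: route key 46: smallest pos >= 46 is 82 -> NA
Op 4: add NB@48 -> ring=[48:NB,82:NA]
Op 5: add NC@83 -> ring=[48:NB,82:NA,83:NC]
Op 6: add ND@92 -> ring=[48:NB,82:NA,83:NC,92:ND]
Final route key 85: smallest pos >= 85 is 92 -> ND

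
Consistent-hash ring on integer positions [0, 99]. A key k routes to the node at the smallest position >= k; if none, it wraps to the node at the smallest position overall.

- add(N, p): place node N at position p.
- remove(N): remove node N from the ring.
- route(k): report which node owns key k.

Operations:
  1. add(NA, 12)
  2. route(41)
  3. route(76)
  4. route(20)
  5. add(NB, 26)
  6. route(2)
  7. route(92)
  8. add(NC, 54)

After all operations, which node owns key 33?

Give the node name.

Op 1: add NA@12 -> ring=[12:NA]
Op 2: route key 41: none >= 41, wrap to smallest pos 12 -> NA
Op 3: route key 76: none >= 76, wrap to smallest pos 12 -> NA
Op 4: route key 20: none >= 20, wrap to smallest pos 12 -> NA
Op 5: add NB@26 -> ring=[12:NA,26:NB]
Op 6: route key 2: smallest pos >= 2 is 12 -> NA
Op 7: route key 92: none >= 92, wrap to smallest pos 12 -> NA
Op 8: add NC@54 -> ring=[12:NA,26:NB,54:NC]
Final route key 33: smallest pos >= 33 is 54 -> NC

Answer: NC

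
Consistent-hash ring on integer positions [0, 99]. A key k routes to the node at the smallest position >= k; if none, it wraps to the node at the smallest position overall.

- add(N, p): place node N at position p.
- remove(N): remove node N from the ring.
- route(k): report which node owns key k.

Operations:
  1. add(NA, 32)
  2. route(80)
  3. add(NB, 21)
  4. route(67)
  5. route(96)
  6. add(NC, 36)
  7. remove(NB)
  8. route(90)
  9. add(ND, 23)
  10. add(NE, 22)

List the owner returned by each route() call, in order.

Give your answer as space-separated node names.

Op 1: add NA@32 -> ring=[32:NA]
Op 2: route key 80: none >= 80, wrap to smallest pos 32 -> NA
Op 3: add NB@21 -> ring=[21:NB,32:NA]
Op 4: route key 67: none >= 67, wrap to smallest pos 21 -> NB
Op 5: route key 96: none >= 96, wrap to smallest pos 21 -> NB
Op 6: add NC@36 -> ring=[21:NB,32:NA,36:NC]
Op 7: remove NB -> ring=[32:NA,36:NC]
Op 8: route key 90: none >= 90, wrap to smallest pos 32 -> NA
Op 9: add ND@23 -> ring=[23:ND,32:NA,36:NC]
Op 10: add NE@22 -> ring=[22:NE,23:ND,32:NA,36:NC]

Answer: NA NB NB NA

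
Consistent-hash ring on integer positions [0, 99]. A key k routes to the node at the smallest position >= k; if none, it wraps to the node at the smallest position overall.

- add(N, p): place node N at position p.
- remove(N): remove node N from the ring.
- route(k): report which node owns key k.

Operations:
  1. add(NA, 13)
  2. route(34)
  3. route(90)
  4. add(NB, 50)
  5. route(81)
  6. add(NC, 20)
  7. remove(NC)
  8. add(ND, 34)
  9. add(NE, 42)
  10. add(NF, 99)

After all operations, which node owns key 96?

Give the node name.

Answer: NF

Derivation:
Op 1: add NA@13 -> ring=[13:NA]
Op 2: route key 34: none >= 34, wrap to smallest pos 13 -> NA
Op 3: route key 90: none >= 90, wrap to smallest pos 13 -> NA
Op 4: add NB@50 -> ring=[13:NA,50:NB]
Op 5: route key 81: none >= 81, wrap to smallest pos 13 -> NA
Op 6: add NC@20 -> ring=[13:NA,20:NC,50:NB]
Op 7: remove NC -> ring=[13:NA,50:NB]
Op 8: add ND@34 -> ring=[13:NA,34:ND,50:NB]
Op 9: add NE@42 -> ring=[13:NA,34:ND,42:NE,50:NB]
Op 10: add NF@99 -> ring=[13:NA,34:ND,42:NE,50:NB,99:NF]
Final route key 96: smallest pos >= 96 is 99 -> NF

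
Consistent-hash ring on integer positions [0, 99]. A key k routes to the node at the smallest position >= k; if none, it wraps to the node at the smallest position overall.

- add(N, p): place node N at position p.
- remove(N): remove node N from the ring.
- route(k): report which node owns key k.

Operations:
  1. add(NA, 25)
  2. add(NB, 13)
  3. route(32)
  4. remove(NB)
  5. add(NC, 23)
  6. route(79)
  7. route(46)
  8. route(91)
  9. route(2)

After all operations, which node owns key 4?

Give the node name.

Op 1: add NA@25 -> ring=[25:NA]
Op 2: add NB@13 -> ring=[13:NB,25:NA]
Op 3: route key 32: none >= 32, wrap to smallest pos 13 -> NB
Op 4: remove NB -> ring=[25:NA]
Op 5: add NC@23 -> ring=[23:NC,25:NA]
Op 6: route key 79: none >= 79, wrap to smallest pos 23 -> NC
Op 7: route key 46: none >= 46, wrap to smallest pos 23 -> NC
Op 8: route key 91: none >= 91, wrap to smallest pos 23 -> NC
Op 9: route key 2: smallest pos >= 2 is 23 -> NC
Final route key 4: smallest pos >= 4 is 23 -> NC

Answer: NC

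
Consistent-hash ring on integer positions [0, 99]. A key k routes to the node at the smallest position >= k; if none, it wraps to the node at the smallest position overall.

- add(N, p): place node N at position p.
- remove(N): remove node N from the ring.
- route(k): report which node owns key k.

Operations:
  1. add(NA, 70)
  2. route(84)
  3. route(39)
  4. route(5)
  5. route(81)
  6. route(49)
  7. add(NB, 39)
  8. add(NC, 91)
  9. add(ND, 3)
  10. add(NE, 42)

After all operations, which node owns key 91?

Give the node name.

Answer: NC

Derivation:
Op 1: add NA@70 -> ring=[70:NA]
Op 2: route key 84: none >= 84, wrap to smallest pos 70 -> NA
Op 3: route key 39: smallest pos >= 39 is 70 -> NA
Op 4: route key 5: smallest pos >= 5 is 70 -> NA
Op 5: route key 81: none >= 81, wrap to smallest pos 70 -> NA
Op 6: route key 49: smallest pos >= 49 is 70 -> NA
Op 7: add NB@39 -> ring=[39:NB,70:NA]
Op 8: add NC@91 -> ring=[39:NB,70:NA,91:NC]
Op 9: add ND@3 -> ring=[3:ND,39:NB,70:NA,91:NC]
Op 10: add NE@42 -> ring=[3:ND,39:NB,42:NE,70:NA,91:NC]
Final route key 91: smallest pos >= 91 is 91 -> NC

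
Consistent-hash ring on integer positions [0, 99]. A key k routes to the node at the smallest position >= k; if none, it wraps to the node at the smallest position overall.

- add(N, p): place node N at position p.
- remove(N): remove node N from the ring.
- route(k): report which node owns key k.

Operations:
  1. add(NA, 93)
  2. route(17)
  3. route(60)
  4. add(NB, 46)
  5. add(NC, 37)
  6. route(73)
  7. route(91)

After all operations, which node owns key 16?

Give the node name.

Op 1: add NA@93 -> ring=[93:NA]
Op 2: route key 17: smallest pos >= 17 is 93 -> NA
Op 3: route key 60: smallest pos >= 60 is 93 -> NA
Op 4: add NB@46 -> ring=[46:NB,93:NA]
Op 5: add NC@37 -> ring=[37:NC,46:NB,93:NA]
Op 6: route key 73: smallest pos >= 73 is 93 -> NA
Op 7: route key 91: smallest pos >= 91 is 93 -> NA
Final route key 16: smallest pos >= 16 is 37 -> NC

Answer: NC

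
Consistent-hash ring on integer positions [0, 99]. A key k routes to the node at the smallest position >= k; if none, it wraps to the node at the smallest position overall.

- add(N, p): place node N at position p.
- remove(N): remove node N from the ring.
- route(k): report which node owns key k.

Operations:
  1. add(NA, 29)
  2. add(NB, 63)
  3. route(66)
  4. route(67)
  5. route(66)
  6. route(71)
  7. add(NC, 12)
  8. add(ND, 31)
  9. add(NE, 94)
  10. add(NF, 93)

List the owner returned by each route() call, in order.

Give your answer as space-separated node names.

Answer: NA NA NA NA

Derivation:
Op 1: add NA@29 -> ring=[29:NA]
Op 2: add NB@63 -> ring=[29:NA,63:NB]
Op 3: route key 66: none >= 66, wrap to smallest pos 29 -> NA
Op 4: route key 67: none >= 67, wrap to smallest pos 29 -> NA
Op 5: route key 66: none >= 66, wrap to smallest pos 29 -> NA
Op 6: route key 71: none >= 71, wrap to smallest pos 29 -> NA
Op 7: add NC@12 -> ring=[12:NC,29:NA,63:NB]
Op 8: add ND@31 -> ring=[12:NC,29:NA,31:ND,63:NB]
Op 9: add NE@94 -> ring=[12:NC,29:NA,31:ND,63:NB,94:NE]
Op 10: add NF@93 -> ring=[12:NC,29:NA,31:ND,63:NB,93:NF,94:NE]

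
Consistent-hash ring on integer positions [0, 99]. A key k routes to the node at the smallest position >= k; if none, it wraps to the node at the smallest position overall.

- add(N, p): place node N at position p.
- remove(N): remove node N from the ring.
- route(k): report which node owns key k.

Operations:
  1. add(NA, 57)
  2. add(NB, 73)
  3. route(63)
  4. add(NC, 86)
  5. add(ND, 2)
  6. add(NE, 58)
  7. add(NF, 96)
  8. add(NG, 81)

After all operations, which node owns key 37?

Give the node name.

Op 1: add NA@57 -> ring=[57:NA]
Op 2: add NB@73 -> ring=[57:NA,73:NB]
Op 3: route key 63: smallest pos >= 63 is 73 -> NB
Op 4: add NC@86 -> ring=[57:NA,73:NB,86:NC]
Op 5: add ND@2 -> ring=[2:ND,57:NA,73:NB,86:NC]
Op 6: add NE@58 -> ring=[2:ND,57:NA,58:NE,73:NB,86:NC]
Op 7: add NF@96 -> ring=[2:ND,57:NA,58:NE,73:NB,86:NC,96:NF]
Op 8: add NG@81 -> ring=[2:ND,57:NA,58:NE,73:NB,81:NG,86:NC,96:NF]
Final route key 37: smallest pos >= 37 is 57 -> NA

Answer: NA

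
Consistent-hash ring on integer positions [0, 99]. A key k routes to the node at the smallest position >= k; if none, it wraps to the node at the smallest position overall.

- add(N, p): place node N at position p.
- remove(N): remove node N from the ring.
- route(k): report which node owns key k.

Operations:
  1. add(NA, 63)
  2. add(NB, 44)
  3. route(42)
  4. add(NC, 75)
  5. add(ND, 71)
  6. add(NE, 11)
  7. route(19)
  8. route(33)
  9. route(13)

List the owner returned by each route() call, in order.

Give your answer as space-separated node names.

Answer: NB NB NB NB

Derivation:
Op 1: add NA@63 -> ring=[63:NA]
Op 2: add NB@44 -> ring=[44:NB,63:NA]
Op 3: route key 42: smallest pos >= 42 is 44 -> NB
Op 4: add NC@75 -> ring=[44:NB,63:NA,75:NC]
Op 5: add ND@71 -> ring=[44:NB,63:NA,71:ND,75:NC]
Op 6: add NE@11 -> ring=[11:NE,44:NB,63:NA,71:ND,75:NC]
Op 7: route key 19: smallest pos >= 19 is 44 -> NB
Op 8: route key 33: smallest pos >= 33 is 44 -> NB
Op 9: route key 13: smallest pos >= 13 is 44 -> NB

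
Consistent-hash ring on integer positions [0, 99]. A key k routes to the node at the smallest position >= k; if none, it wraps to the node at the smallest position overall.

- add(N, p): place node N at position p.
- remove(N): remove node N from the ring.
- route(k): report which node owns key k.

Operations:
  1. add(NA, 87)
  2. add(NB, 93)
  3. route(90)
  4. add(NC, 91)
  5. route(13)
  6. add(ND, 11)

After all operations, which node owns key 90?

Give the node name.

Op 1: add NA@87 -> ring=[87:NA]
Op 2: add NB@93 -> ring=[87:NA,93:NB]
Op 3: route key 90: smallest pos >= 90 is 93 -> NB
Op 4: add NC@91 -> ring=[87:NA,91:NC,93:NB]
Op 5: route key 13: smallest pos >= 13 is 87 -> NA
Op 6: add ND@11 -> ring=[11:ND,87:NA,91:NC,93:NB]
Final route key 90: smallest pos >= 90 is 91 -> NC

Answer: NC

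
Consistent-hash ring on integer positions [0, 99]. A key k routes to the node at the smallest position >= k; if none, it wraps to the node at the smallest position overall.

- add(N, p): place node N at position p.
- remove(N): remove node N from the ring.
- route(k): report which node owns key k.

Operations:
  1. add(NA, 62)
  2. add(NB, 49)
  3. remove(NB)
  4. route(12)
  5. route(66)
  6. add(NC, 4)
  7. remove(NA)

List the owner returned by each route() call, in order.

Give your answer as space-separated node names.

Op 1: add NA@62 -> ring=[62:NA]
Op 2: add NB@49 -> ring=[49:NB,62:NA]
Op 3: remove NB -> ring=[62:NA]
Op 4: route key 12: smallest pos >= 12 is 62 -> NA
Op 5: route key 66: none >= 66, wrap to smallest pos 62 -> NA
Op 6: add NC@4 -> ring=[4:NC,62:NA]
Op 7: remove NA -> ring=[4:NC]

Answer: NA NA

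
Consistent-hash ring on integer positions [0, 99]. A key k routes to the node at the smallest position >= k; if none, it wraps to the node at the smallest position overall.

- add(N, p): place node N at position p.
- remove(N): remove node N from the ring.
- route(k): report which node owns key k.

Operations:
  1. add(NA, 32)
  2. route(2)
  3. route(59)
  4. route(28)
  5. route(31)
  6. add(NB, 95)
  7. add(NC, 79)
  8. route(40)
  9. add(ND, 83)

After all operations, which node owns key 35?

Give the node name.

Op 1: add NA@32 -> ring=[32:NA]
Op 2: route key 2: smallest pos >= 2 is 32 -> NA
Op 3: route key 59: none >= 59, wrap to smallest pos 32 -> NA
Op 4: route key 28: smallest pos >= 28 is 32 -> NA
Op 5: route key 31: smallest pos >= 31 is 32 -> NA
Op 6: add NB@95 -> ring=[32:NA,95:NB]
Op 7: add NC@79 -> ring=[32:NA,79:NC,95:NB]
Op 8: route key 40: smallest pos >= 40 is 79 -> NC
Op 9: add ND@83 -> ring=[32:NA,79:NC,83:ND,95:NB]
Final route key 35: smallest pos >= 35 is 79 -> NC

Answer: NC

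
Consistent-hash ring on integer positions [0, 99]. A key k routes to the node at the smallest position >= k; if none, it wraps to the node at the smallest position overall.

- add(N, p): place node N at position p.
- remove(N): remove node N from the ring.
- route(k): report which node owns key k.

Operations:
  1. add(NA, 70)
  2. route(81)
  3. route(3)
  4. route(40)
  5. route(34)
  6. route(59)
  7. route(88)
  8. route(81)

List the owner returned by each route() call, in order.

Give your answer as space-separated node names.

Op 1: add NA@70 -> ring=[70:NA]
Op 2: route key 81: none >= 81, wrap to smallest pos 70 -> NA
Op 3: route key 3: smallest pos >= 3 is 70 -> NA
Op 4: route key 40: smallest pos >= 40 is 70 -> NA
Op 5: route key 34: smallest pos >= 34 is 70 -> NA
Op 6: route key 59: smallest pos >= 59 is 70 -> NA
Op 7: route key 88: none >= 88, wrap to smallest pos 70 -> NA
Op 8: route key 81: none >= 81, wrap to smallest pos 70 -> NA

Answer: NA NA NA NA NA NA NA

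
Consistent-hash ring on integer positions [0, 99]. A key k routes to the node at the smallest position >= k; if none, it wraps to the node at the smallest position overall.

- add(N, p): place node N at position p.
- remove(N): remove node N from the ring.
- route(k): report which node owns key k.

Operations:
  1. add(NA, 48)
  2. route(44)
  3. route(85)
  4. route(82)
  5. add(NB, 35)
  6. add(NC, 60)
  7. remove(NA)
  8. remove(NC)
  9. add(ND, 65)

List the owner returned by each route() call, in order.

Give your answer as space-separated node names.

Op 1: add NA@48 -> ring=[48:NA]
Op 2: route key 44: smallest pos >= 44 is 48 -> NA
Op 3: route key 85: none >= 85, wrap to smallest pos 48 -> NA
Op 4: route key 82: none >= 82, wrap to smallest pos 48 -> NA
Op 5: add NB@35 -> ring=[35:NB,48:NA]
Op 6: add NC@60 -> ring=[35:NB,48:NA,60:NC]
Op 7: remove NA -> ring=[35:NB,60:NC]
Op 8: remove NC -> ring=[35:NB]
Op 9: add ND@65 -> ring=[35:NB,65:ND]

Answer: NA NA NA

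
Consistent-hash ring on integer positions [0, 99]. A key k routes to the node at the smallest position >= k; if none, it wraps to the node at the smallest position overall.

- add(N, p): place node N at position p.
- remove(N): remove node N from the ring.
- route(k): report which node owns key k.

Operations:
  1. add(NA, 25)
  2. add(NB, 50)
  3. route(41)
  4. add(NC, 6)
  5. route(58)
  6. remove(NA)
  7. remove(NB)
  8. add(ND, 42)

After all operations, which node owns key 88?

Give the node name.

Answer: NC

Derivation:
Op 1: add NA@25 -> ring=[25:NA]
Op 2: add NB@50 -> ring=[25:NA,50:NB]
Op 3: route key 41: smallest pos >= 41 is 50 -> NB
Op 4: add NC@6 -> ring=[6:NC,25:NA,50:NB]
Op 5: route key 58: none >= 58, wrap to smallest pos 6 -> NC
Op 6: remove NA -> ring=[6:NC,50:NB]
Op 7: remove NB -> ring=[6:NC]
Op 8: add ND@42 -> ring=[6:NC,42:ND]
Final route key 88: none >= 88, wrap to smallest pos 6 -> NC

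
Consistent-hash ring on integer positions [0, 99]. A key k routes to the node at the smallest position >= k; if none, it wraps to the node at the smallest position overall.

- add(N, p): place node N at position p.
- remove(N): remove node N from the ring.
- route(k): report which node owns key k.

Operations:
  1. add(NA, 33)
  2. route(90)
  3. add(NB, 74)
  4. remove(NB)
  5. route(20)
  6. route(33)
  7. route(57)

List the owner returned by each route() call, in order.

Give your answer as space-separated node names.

Op 1: add NA@33 -> ring=[33:NA]
Op 2: route key 90: none >= 90, wrap to smallest pos 33 -> NA
Op 3: add NB@74 -> ring=[33:NA,74:NB]
Op 4: remove NB -> ring=[33:NA]
Op 5: route key 20: smallest pos >= 20 is 33 -> NA
Op 6: route key 33: smallest pos >= 33 is 33 -> NA
Op 7: route key 57: none >= 57, wrap to smallest pos 33 -> NA

Answer: NA NA NA NA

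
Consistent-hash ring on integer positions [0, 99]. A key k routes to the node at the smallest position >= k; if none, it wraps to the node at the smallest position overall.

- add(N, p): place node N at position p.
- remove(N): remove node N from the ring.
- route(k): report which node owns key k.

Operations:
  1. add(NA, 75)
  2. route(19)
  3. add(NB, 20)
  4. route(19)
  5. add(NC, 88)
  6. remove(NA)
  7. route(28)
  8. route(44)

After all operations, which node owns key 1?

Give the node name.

Op 1: add NA@75 -> ring=[75:NA]
Op 2: route key 19: smallest pos >= 19 is 75 -> NA
Op 3: add NB@20 -> ring=[20:NB,75:NA]
Op 4: route key 19: smallest pos >= 19 is 20 -> NB
Op 5: add NC@88 -> ring=[20:NB,75:NA,88:NC]
Op 6: remove NA -> ring=[20:NB,88:NC]
Op 7: route key 28: smallest pos >= 28 is 88 -> NC
Op 8: route key 44: smallest pos >= 44 is 88 -> NC
Final route key 1: smallest pos >= 1 is 20 -> NB

Answer: NB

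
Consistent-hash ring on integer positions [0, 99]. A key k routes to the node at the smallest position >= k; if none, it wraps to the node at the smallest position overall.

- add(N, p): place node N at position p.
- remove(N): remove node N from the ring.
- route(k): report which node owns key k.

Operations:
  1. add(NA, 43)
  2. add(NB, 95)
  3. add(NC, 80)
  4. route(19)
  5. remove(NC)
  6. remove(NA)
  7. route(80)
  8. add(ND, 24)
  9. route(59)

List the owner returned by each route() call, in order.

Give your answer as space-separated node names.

Op 1: add NA@43 -> ring=[43:NA]
Op 2: add NB@95 -> ring=[43:NA,95:NB]
Op 3: add NC@80 -> ring=[43:NA,80:NC,95:NB]
Op 4: route key 19: smallest pos >= 19 is 43 -> NA
Op 5: remove NC -> ring=[43:NA,95:NB]
Op 6: remove NA -> ring=[95:NB]
Op 7: route key 80: smallest pos >= 80 is 95 -> NB
Op 8: add ND@24 -> ring=[24:ND,95:NB]
Op 9: route key 59: smallest pos >= 59 is 95 -> NB

Answer: NA NB NB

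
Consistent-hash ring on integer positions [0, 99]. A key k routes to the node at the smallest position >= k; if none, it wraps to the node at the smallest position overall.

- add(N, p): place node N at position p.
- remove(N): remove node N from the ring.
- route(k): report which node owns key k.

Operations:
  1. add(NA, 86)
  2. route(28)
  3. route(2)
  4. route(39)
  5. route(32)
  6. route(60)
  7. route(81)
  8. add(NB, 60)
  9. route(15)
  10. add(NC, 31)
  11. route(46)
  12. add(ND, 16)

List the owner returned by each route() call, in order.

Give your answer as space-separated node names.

Op 1: add NA@86 -> ring=[86:NA]
Op 2: route key 28: smallest pos >= 28 is 86 -> NA
Op 3: route key 2: smallest pos >= 2 is 86 -> NA
Op 4: route key 39: smallest pos >= 39 is 86 -> NA
Op 5: route key 32: smallest pos >= 32 is 86 -> NA
Op 6: route key 60: smallest pos >= 60 is 86 -> NA
Op 7: route key 81: smallest pos >= 81 is 86 -> NA
Op 8: add NB@60 -> ring=[60:NB,86:NA]
Op 9: route key 15: smallest pos >= 15 is 60 -> NB
Op 10: add NC@31 -> ring=[31:NC,60:NB,86:NA]
Op 11: route key 46: smallest pos >= 46 is 60 -> NB
Op 12: add ND@16 -> ring=[16:ND,31:NC,60:NB,86:NA]

Answer: NA NA NA NA NA NA NB NB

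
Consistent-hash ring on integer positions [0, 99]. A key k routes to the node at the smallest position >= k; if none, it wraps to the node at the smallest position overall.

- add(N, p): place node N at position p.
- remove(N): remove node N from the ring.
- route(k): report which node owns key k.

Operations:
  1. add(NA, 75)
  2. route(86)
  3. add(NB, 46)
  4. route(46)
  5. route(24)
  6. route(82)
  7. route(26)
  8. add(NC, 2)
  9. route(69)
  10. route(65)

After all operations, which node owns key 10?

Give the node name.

Answer: NB

Derivation:
Op 1: add NA@75 -> ring=[75:NA]
Op 2: route key 86: none >= 86, wrap to smallest pos 75 -> NA
Op 3: add NB@46 -> ring=[46:NB,75:NA]
Op 4: route key 46: smallest pos >= 46 is 46 -> NB
Op 5: route key 24: smallest pos >= 24 is 46 -> NB
Op 6: route key 82: none >= 82, wrap to smallest pos 46 -> NB
Op 7: route key 26: smallest pos >= 26 is 46 -> NB
Op 8: add NC@2 -> ring=[2:NC,46:NB,75:NA]
Op 9: route key 69: smallest pos >= 69 is 75 -> NA
Op 10: route key 65: smallest pos >= 65 is 75 -> NA
Final route key 10: smallest pos >= 10 is 46 -> NB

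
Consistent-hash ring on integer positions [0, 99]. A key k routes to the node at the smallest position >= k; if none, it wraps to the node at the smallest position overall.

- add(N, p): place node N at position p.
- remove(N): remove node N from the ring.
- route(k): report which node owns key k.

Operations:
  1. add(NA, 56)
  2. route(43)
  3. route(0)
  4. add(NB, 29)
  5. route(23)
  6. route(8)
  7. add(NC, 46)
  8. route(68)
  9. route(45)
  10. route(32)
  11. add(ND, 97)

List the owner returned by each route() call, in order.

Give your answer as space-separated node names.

Answer: NA NA NB NB NB NC NC

Derivation:
Op 1: add NA@56 -> ring=[56:NA]
Op 2: route key 43: smallest pos >= 43 is 56 -> NA
Op 3: route key 0: smallest pos >= 0 is 56 -> NA
Op 4: add NB@29 -> ring=[29:NB,56:NA]
Op 5: route key 23: smallest pos >= 23 is 29 -> NB
Op 6: route key 8: smallest pos >= 8 is 29 -> NB
Op 7: add NC@46 -> ring=[29:NB,46:NC,56:NA]
Op 8: route key 68: none >= 68, wrap to smallest pos 29 -> NB
Op 9: route key 45: smallest pos >= 45 is 46 -> NC
Op 10: route key 32: smallest pos >= 32 is 46 -> NC
Op 11: add ND@97 -> ring=[29:NB,46:NC,56:NA,97:ND]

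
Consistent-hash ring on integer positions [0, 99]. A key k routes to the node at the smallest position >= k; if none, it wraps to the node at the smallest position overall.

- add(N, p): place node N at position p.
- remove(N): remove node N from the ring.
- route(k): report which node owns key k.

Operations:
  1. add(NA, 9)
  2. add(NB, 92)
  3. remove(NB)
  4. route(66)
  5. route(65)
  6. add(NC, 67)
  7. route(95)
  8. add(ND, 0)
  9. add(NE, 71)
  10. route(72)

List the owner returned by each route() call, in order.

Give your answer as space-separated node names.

Op 1: add NA@9 -> ring=[9:NA]
Op 2: add NB@92 -> ring=[9:NA,92:NB]
Op 3: remove NB -> ring=[9:NA]
Op 4: route key 66: none >= 66, wrap to smallest pos 9 -> NA
Op 5: route key 65: none >= 65, wrap to smallest pos 9 -> NA
Op 6: add NC@67 -> ring=[9:NA,67:NC]
Op 7: route key 95: none >= 95, wrap to smallest pos 9 -> NA
Op 8: add ND@0 -> ring=[0:ND,9:NA,67:NC]
Op 9: add NE@71 -> ring=[0:ND,9:NA,67:NC,71:NE]
Op 10: route key 72: none >= 72, wrap to smallest pos 0 -> ND

Answer: NA NA NA ND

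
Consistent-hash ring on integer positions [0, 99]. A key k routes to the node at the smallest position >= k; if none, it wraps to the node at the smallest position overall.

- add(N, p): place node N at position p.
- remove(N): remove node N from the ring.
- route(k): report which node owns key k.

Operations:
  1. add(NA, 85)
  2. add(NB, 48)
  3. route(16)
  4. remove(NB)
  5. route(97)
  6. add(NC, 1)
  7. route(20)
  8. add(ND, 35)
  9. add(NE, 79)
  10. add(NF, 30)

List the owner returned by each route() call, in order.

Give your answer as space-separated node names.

Op 1: add NA@85 -> ring=[85:NA]
Op 2: add NB@48 -> ring=[48:NB,85:NA]
Op 3: route key 16: smallest pos >= 16 is 48 -> NB
Op 4: remove NB -> ring=[85:NA]
Op 5: route key 97: none >= 97, wrap to smallest pos 85 -> NA
Op 6: add NC@1 -> ring=[1:NC,85:NA]
Op 7: route key 20: smallest pos >= 20 is 85 -> NA
Op 8: add ND@35 -> ring=[1:NC,35:ND,85:NA]
Op 9: add NE@79 -> ring=[1:NC,35:ND,79:NE,85:NA]
Op 10: add NF@30 -> ring=[1:NC,30:NF,35:ND,79:NE,85:NA]

Answer: NB NA NA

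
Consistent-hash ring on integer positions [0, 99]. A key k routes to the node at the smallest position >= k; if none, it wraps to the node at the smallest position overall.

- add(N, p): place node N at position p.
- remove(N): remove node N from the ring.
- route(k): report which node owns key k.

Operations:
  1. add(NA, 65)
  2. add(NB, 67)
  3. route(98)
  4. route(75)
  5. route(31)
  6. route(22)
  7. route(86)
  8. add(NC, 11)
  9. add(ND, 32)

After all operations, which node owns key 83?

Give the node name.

Op 1: add NA@65 -> ring=[65:NA]
Op 2: add NB@67 -> ring=[65:NA,67:NB]
Op 3: route key 98: none >= 98, wrap to smallest pos 65 -> NA
Op 4: route key 75: none >= 75, wrap to smallest pos 65 -> NA
Op 5: route key 31: smallest pos >= 31 is 65 -> NA
Op 6: route key 22: smallest pos >= 22 is 65 -> NA
Op 7: route key 86: none >= 86, wrap to smallest pos 65 -> NA
Op 8: add NC@11 -> ring=[11:NC,65:NA,67:NB]
Op 9: add ND@32 -> ring=[11:NC,32:ND,65:NA,67:NB]
Final route key 83: none >= 83, wrap to smallest pos 11 -> NC

Answer: NC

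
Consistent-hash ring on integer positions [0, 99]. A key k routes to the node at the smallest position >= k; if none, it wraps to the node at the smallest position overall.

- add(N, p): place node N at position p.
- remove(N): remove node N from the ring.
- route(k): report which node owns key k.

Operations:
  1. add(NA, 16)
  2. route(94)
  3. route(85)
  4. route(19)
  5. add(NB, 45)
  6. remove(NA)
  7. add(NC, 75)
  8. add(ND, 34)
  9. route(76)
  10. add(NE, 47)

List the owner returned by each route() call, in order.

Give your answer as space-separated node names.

Op 1: add NA@16 -> ring=[16:NA]
Op 2: route key 94: none >= 94, wrap to smallest pos 16 -> NA
Op 3: route key 85: none >= 85, wrap to smallest pos 16 -> NA
Op 4: route key 19: none >= 19, wrap to smallest pos 16 -> NA
Op 5: add NB@45 -> ring=[16:NA,45:NB]
Op 6: remove NA -> ring=[45:NB]
Op 7: add NC@75 -> ring=[45:NB,75:NC]
Op 8: add ND@34 -> ring=[34:ND,45:NB,75:NC]
Op 9: route key 76: none >= 76, wrap to smallest pos 34 -> ND
Op 10: add NE@47 -> ring=[34:ND,45:NB,47:NE,75:NC]

Answer: NA NA NA ND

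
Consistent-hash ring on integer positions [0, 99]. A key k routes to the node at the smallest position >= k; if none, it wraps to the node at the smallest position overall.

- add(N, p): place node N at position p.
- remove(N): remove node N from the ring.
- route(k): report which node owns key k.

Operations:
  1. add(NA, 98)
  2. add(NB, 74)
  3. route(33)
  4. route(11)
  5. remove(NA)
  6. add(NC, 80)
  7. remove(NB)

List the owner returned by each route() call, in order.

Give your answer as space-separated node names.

Op 1: add NA@98 -> ring=[98:NA]
Op 2: add NB@74 -> ring=[74:NB,98:NA]
Op 3: route key 33: smallest pos >= 33 is 74 -> NB
Op 4: route key 11: smallest pos >= 11 is 74 -> NB
Op 5: remove NA -> ring=[74:NB]
Op 6: add NC@80 -> ring=[74:NB,80:NC]
Op 7: remove NB -> ring=[80:NC]

Answer: NB NB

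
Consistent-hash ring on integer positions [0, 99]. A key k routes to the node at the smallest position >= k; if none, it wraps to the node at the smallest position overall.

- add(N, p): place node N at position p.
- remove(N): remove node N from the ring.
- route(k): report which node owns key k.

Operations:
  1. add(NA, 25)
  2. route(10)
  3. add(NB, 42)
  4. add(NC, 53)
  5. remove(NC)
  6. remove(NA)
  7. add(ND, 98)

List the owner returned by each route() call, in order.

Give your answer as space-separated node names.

Op 1: add NA@25 -> ring=[25:NA]
Op 2: route key 10: smallest pos >= 10 is 25 -> NA
Op 3: add NB@42 -> ring=[25:NA,42:NB]
Op 4: add NC@53 -> ring=[25:NA,42:NB,53:NC]
Op 5: remove NC -> ring=[25:NA,42:NB]
Op 6: remove NA -> ring=[42:NB]
Op 7: add ND@98 -> ring=[42:NB,98:ND]

Answer: NA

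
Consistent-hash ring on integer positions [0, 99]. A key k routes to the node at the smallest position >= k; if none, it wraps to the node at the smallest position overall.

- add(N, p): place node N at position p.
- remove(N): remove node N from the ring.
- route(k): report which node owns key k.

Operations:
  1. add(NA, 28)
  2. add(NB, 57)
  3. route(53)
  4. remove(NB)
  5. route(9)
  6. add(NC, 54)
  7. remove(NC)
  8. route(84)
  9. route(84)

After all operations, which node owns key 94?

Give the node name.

Answer: NA

Derivation:
Op 1: add NA@28 -> ring=[28:NA]
Op 2: add NB@57 -> ring=[28:NA,57:NB]
Op 3: route key 53: smallest pos >= 53 is 57 -> NB
Op 4: remove NB -> ring=[28:NA]
Op 5: route key 9: smallest pos >= 9 is 28 -> NA
Op 6: add NC@54 -> ring=[28:NA,54:NC]
Op 7: remove NC -> ring=[28:NA]
Op 8: route key 84: none >= 84, wrap to smallest pos 28 -> NA
Op 9: route key 84: none >= 84, wrap to smallest pos 28 -> NA
Final route key 94: none >= 94, wrap to smallest pos 28 -> NA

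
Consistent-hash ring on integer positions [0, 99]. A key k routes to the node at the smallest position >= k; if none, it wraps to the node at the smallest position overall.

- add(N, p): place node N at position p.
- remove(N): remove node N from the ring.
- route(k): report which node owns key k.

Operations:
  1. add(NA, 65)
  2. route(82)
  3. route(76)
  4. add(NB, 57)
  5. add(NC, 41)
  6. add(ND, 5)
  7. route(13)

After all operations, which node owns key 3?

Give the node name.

Answer: ND

Derivation:
Op 1: add NA@65 -> ring=[65:NA]
Op 2: route key 82: none >= 82, wrap to smallest pos 65 -> NA
Op 3: route key 76: none >= 76, wrap to smallest pos 65 -> NA
Op 4: add NB@57 -> ring=[57:NB,65:NA]
Op 5: add NC@41 -> ring=[41:NC,57:NB,65:NA]
Op 6: add ND@5 -> ring=[5:ND,41:NC,57:NB,65:NA]
Op 7: route key 13: smallest pos >= 13 is 41 -> NC
Final route key 3: smallest pos >= 3 is 5 -> ND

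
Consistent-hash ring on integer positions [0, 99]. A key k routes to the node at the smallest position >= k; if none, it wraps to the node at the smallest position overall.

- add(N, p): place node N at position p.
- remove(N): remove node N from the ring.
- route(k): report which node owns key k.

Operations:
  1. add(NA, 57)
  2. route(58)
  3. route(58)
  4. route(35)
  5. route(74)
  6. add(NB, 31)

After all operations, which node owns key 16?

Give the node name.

Op 1: add NA@57 -> ring=[57:NA]
Op 2: route key 58: none >= 58, wrap to smallest pos 57 -> NA
Op 3: route key 58: none >= 58, wrap to smallest pos 57 -> NA
Op 4: route key 35: smallest pos >= 35 is 57 -> NA
Op 5: route key 74: none >= 74, wrap to smallest pos 57 -> NA
Op 6: add NB@31 -> ring=[31:NB,57:NA]
Final route key 16: smallest pos >= 16 is 31 -> NB

Answer: NB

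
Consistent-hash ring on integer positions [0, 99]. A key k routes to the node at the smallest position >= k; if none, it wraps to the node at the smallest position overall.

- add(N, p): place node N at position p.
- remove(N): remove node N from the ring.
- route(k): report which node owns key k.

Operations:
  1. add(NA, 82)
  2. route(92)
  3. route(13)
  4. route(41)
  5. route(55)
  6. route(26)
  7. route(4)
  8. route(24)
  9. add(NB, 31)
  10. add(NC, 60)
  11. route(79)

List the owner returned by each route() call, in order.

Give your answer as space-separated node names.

Answer: NA NA NA NA NA NA NA NA

Derivation:
Op 1: add NA@82 -> ring=[82:NA]
Op 2: route key 92: none >= 92, wrap to smallest pos 82 -> NA
Op 3: route key 13: smallest pos >= 13 is 82 -> NA
Op 4: route key 41: smallest pos >= 41 is 82 -> NA
Op 5: route key 55: smallest pos >= 55 is 82 -> NA
Op 6: route key 26: smallest pos >= 26 is 82 -> NA
Op 7: route key 4: smallest pos >= 4 is 82 -> NA
Op 8: route key 24: smallest pos >= 24 is 82 -> NA
Op 9: add NB@31 -> ring=[31:NB,82:NA]
Op 10: add NC@60 -> ring=[31:NB,60:NC,82:NA]
Op 11: route key 79: smallest pos >= 79 is 82 -> NA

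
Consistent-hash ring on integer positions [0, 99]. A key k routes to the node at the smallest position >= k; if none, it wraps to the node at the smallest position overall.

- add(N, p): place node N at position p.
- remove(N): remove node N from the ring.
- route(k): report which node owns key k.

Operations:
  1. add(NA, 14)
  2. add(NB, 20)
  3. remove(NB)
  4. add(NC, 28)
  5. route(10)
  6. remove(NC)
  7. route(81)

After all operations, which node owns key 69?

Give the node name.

Op 1: add NA@14 -> ring=[14:NA]
Op 2: add NB@20 -> ring=[14:NA,20:NB]
Op 3: remove NB -> ring=[14:NA]
Op 4: add NC@28 -> ring=[14:NA,28:NC]
Op 5: route key 10: smallest pos >= 10 is 14 -> NA
Op 6: remove NC -> ring=[14:NA]
Op 7: route key 81: none >= 81, wrap to smallest pos 14 -> NA
Final route key 69: none >= 69, wrap to smallest pos 14 -> NA

Answer: NA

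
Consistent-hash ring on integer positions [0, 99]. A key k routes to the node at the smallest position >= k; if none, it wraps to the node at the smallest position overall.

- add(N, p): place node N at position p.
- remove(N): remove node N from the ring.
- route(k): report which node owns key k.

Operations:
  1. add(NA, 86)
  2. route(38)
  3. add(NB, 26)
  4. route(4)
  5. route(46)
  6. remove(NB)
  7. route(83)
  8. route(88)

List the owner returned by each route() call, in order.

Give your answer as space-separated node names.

Answer: NA NB NA NA NA

Derivation:
Op 1: add NA@86 -> ring=[86:NA]
Op 2: route key 38: smallest pos >= 38 is 86 -> NA
Op 3: add NB@26 -> ring=[26:NB,86:NA]
Op 4: route key 4: smallest pos >= 4 is 26 -> NB
Op 5: route key 46: smallest pos >= 46 is 86 -> NA
Op 6: remove NB -> ring=[86:NA]
Op 7: route key 83: smallest pos >= 83 is 86 -> NA
Op 8: route key 88: none >= 88, wrap to smallest pos 86 -> NA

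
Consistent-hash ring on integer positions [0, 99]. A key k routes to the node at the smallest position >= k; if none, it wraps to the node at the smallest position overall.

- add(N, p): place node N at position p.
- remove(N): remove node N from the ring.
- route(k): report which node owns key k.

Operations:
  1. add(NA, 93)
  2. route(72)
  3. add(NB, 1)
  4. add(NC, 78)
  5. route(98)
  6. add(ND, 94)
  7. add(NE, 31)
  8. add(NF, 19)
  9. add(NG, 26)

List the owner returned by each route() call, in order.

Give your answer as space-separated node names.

Answer: NA NB

Derivation:
Op 1: add NA@93 -> ring=[93:NA]
Op 2: route key 72: smallest pos >= 72 is 93 -> NA
Op 3: add NB@1 -> ring=[1:NB,93:NA]
Op 4: add NC@78 -> ring=[1:NB,78:NC,93:NA]
Op 5: route key 98: none >= 98, wrap to smallest pos 1 -> NB
Op 6: add ND@94 -> ring=[1:NB,78:NC,93:NA,94:ND]
Op 7: add NE@31 -> ring=[1:NB,31:NE,78:NC,93:NA,94:ND]
Op 8: add NF@19 -> ring=[1:NB,19:NF,31:NE,78:NC,93:NA,94:ND]
Op 9: add NG@26 -> ring=[1:NB,19:NF,26:NG,31:NE,78:NC,93:NA,94:ND]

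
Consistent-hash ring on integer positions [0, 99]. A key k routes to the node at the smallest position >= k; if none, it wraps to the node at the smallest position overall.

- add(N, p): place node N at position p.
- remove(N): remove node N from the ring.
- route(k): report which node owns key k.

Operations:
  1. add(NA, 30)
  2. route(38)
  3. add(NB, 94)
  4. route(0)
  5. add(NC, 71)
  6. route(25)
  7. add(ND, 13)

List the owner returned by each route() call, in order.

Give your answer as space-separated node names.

Answer: NA NA NA

Derivation:
Op 1: add NA@30 -> ring=[30:NA]
Op 2: route key 38: none >= 38, wrap to smallest pos 30 -> NA
Op 3: add NB@94 -> ring=[30:NA,94:NB]
Op 4: route key 0: smallest pos >= 0 is 30 -> NA
Op 5: add NC@71 -> ring=[30:NA,71:NC,94:NB]
Op 6: route key 25: smallest pos >= 25 is 30 -> NA
Op 7: add ND@13 -> ring=[13:ND,30:NA,71:NC,94:NB]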